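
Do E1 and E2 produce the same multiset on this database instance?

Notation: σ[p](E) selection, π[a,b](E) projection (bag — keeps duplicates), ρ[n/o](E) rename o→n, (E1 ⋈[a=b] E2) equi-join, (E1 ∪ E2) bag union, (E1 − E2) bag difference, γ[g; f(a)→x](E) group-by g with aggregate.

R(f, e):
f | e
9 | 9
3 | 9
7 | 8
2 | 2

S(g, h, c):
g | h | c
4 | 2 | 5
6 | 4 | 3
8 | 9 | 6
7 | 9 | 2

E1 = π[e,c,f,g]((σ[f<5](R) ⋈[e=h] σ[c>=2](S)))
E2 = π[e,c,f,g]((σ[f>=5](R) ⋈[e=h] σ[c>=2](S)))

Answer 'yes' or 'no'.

E1 stepwise |·|:
  R → 4
  σ[f<5](R) → 2
  S → 4
  σ[c>=2](S) → 4
  (σ[f<5](R) ⋈[e=h] σ[c>=2](S)) → 3
  π[e,c,f,g]((σ[f<5](R) ⋈[e=h] σ[c>=2](S))) → 3
E2 stepwise |·|:
  R → 4
  σ[f>=5](R) → 2
  S → 4
  σ[c>=2](S) → 4
  (σ[f>=5](R) ⋈[e=h] σ[c>=2](S)) → 2
  π[e,c,f,g]((σ[f>=5](R) ⋈[e=h] σ[c>=2](S))) → 2

E1 result:
e | c | f | g
2 | 5 | 2 | 4
9 | 2 | 3 | 7
9 | 6 | 3 | 8
E2 result:
e | c | f | g
9 | 2 | 9 | 7
9 | 6 | 9 | 8
Witness: (9, 6, 3, 8) appears 1× in E1 but 0× in E2.

no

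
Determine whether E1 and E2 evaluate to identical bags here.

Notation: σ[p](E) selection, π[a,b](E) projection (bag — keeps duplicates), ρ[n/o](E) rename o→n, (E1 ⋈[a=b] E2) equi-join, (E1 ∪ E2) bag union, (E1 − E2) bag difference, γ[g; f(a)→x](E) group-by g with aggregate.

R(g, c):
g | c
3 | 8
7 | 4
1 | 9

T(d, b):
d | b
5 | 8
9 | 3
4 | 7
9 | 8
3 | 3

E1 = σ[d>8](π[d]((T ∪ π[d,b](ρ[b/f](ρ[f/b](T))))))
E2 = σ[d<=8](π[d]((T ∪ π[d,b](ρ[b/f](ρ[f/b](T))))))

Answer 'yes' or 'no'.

E1 stepwise |·|:
  T → 5
  T → 5
  ρ[f/b](T) → 5
  ρ[b/f](ρ[f/b](T)) → 5
  π[d,b](ρ[b/f](ρ[f/b](T))) → 5
  (T ∪ π[d,b](ρ[b/f](ρ[f/b](T)))) → 10
  π[d]((T ∪ π[d,b](ρ[b/f](ρ[f/b](T))))) → 10
  σ[d>8](π[d]((T ∪ π[d,b](ρ[b/f](ρ[f/b](T)))))) → 4
E2 stepwise |·|:
  T → 5
  T → 5
  ρ[f/b](T) → 5
  ρ[b/f](ρ[f/b](T)) → 5
  π[d,b](ρ[b/f](ρ[f/b](T))) → 5
  (T ∪ π[d,b](ρ[b/f](ρ[f/b](T)))) → 10
  π[d]((T ∪ π[d,b](ρ[b/f](ρ[f/b](T))))) → 10
  σ[d<=8](π[d]((T ∪ π[d,b](ρ[b/f](ρ[f/b](T)))))) → 6

E1 result:
d
9
9
9
9
E2 result:
d
3
3
4
4
5
5
Witness: (3,) appears 0× in E1 but 2× in E2.

no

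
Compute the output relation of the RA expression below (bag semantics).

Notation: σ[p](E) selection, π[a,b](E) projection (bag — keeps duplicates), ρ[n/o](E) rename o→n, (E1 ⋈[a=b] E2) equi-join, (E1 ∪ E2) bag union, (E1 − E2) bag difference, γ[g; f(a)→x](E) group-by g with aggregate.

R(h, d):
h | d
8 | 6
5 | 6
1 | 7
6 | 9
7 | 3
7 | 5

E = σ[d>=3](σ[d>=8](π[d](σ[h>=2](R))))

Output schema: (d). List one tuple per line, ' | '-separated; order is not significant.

Per-node cardinality:
  R → 6
  σ[h>=2](R) → 5
  π[d](σ[h>=2](R)) → 5
  σ[d>=8](π[d](σ[h>=2](R))) → 1
  σ[d>=3](σ[d>=8](π[d](σ[h>=2](R)))) → 1

== RESULT ==
d
9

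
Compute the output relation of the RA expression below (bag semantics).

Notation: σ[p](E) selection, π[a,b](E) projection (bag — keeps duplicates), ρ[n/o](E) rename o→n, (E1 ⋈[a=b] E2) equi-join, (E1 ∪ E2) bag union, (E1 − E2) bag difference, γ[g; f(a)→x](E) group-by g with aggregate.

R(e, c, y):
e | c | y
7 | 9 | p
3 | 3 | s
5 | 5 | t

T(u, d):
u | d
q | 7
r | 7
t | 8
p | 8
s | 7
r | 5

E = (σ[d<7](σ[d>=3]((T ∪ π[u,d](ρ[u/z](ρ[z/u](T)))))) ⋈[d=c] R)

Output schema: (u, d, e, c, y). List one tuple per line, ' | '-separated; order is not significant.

Per-node cardinality:
  T → 6
  T → 6
  ρ[z/u](T) → 6
  ρ[u/z](ρ[z/u](T)) → 6
  π[u,d](ρ[u/z](ρ[z/u](T))) → 6
  (T ∪ π[u,d](ρ[u/z](ρ[z/u](T)))) → 12
  σ[d>=3]((T ∪ π[u,d](ρ[u/z](ρ[z/u](T))))) → 12
  σ[d<7](σ[d>=3]((T ∪ π[u,d](ρ[u/z](ρ[z/u](T)))))) → 2
  R → 3
  (σ[d<7](σ[d>=3]((T ∪ π[u,d](ρ[u/z](ρ[z/u](T)))))) ⋈[d=c] R) → 2

== RESULT ==
u | d | e | c | y
r | 5 | 5 | 5 | t
r | 5 | 5 | 5 | t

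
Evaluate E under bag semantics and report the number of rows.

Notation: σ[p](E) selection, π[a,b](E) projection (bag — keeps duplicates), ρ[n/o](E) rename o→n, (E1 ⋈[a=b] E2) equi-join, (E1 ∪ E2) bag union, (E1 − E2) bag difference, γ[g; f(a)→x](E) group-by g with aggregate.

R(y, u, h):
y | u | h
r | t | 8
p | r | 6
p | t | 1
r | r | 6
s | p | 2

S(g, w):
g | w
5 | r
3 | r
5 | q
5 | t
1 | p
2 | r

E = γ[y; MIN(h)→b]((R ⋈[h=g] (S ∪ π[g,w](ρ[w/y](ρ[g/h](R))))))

Row counts bottom-up:
  R → 5
  S → 6
  R → 5
  ρ[g/h](R) → 5
  ρ[w/y](ρ[g/h](R)) → 5
  π[g,w](ρ[w/y](ρ[g/h](R))) → 5
  (S ∪ π[g,w](ρ[w/y](ρ[g/h](R)))) → 11
  (R ⋈[h=g] (S ∪ π[g,w](ρ[w/y](ρ[g/h](R))))) → 9
  γ[y; MIN(h)→b]((R ⋈[h=g] (S ∪ π[g,w](ρ[w/y](ρ[g/h](R)))))) → 3

|E| = 3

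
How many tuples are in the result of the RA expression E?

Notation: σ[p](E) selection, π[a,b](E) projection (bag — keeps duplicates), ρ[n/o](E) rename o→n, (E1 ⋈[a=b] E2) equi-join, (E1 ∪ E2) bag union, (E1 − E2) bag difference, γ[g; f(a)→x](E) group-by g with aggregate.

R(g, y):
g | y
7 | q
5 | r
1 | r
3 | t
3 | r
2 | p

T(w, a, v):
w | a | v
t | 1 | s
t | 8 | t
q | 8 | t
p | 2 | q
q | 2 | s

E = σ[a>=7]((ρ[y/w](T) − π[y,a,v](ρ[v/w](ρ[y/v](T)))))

Stepwise |·|:
  T → 5
  ρ[y/w](T) → 5
  T → 5
  ρ[y/v](T) → 5
  ρ[v/w](ρ[y/v](T)) → 5
  π[y,a,v](ρ[v/w](ρ[y/v](T))) → 5
  (ρ[y/w](T) − π[y,a,v](ρ[v/w](ρ[y/v](T)))) → 4
  σ[a>=7]((ρ[y/w](T) − π[y,a,v](ρ[v/w](ρ[y/v](T))))) → 1

|E| = 1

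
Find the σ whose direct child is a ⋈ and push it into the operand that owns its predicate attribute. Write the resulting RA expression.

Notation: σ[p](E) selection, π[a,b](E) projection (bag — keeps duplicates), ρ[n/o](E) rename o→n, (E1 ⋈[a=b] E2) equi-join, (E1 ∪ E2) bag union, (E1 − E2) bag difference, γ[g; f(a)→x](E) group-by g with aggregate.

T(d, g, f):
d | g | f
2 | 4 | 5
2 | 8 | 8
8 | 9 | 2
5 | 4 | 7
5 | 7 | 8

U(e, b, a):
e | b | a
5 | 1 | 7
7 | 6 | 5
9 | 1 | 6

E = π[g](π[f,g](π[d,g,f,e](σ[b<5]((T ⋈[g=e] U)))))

σ filters on b, owned by the right side.
E' = π[g](π[f,g](π[d,g,f,e]((T ⋈[g=e] σ[b<5](U)))))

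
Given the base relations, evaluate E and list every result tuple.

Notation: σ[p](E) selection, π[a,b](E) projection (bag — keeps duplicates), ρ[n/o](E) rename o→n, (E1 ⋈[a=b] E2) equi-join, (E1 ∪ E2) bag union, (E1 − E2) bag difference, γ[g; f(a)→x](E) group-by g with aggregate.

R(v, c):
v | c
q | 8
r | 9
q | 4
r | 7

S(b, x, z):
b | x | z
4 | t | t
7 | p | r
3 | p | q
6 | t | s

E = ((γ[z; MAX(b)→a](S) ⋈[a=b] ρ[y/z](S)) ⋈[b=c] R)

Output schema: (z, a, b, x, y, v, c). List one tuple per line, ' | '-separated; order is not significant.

Subexpression sizes:
  S → 4
  γ[z; MAX(b)→a](S) → 4
  S → 4
  ρ[y/z](S) → 4
  (γ[z; MAX(b)→a](S) ⋈[a=b] ρ[y/z](S)) → 4
  R → 4
  ((γ[z; MAX(b)→a](S) ⋈[a=b] ρ[y/z](S)) ⋈[b=c] R) → 2

== RESULT ==
z | a | b | x | y | v | c
r | 7 | 7 | p | r | r | 7
t | 4 | 4 | t | t | q | 4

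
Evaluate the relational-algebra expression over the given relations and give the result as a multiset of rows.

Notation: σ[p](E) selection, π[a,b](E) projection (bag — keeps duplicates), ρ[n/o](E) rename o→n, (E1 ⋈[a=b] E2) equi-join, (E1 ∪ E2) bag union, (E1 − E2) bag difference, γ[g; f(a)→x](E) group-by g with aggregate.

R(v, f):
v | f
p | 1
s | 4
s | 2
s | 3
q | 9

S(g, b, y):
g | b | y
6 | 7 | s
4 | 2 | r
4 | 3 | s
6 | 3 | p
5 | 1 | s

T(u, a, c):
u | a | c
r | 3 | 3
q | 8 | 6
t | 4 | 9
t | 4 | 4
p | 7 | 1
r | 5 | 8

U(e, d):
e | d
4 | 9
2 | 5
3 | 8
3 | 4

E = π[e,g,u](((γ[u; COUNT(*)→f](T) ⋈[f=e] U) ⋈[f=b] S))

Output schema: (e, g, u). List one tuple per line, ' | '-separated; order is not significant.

Stepwise |·|:
  T → 6
  γ[u; COUNT(*)→f](T) → 4
  U → 4
  (γ[u; COUNT(*)→f](T) ⋈[f=e] U) → 2
  S → 5
  ((γ[u; COUNT(*)→f](T) ⋈[f=e] U) ⋈[f=b] S) → 2
  π[e,g,u](((γ[u; COUNT(*)→f](T) ⋈[f=e] U) ⋈[f=b] S)) → 2

== RESULT ==
e | g | u
2 | 4 | r
2 | 4 | t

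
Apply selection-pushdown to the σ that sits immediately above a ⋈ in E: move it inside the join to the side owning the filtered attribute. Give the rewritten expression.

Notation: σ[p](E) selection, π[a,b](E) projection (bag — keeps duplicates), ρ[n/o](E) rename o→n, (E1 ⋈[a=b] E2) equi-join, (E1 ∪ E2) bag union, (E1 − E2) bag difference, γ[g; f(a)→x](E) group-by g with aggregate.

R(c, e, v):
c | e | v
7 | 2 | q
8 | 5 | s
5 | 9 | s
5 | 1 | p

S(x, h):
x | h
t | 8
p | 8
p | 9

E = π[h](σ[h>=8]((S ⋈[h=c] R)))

σ filters on h, owned by the left side.
E' = π[h]((σ[h>=8](S) ⋈[h=c] R))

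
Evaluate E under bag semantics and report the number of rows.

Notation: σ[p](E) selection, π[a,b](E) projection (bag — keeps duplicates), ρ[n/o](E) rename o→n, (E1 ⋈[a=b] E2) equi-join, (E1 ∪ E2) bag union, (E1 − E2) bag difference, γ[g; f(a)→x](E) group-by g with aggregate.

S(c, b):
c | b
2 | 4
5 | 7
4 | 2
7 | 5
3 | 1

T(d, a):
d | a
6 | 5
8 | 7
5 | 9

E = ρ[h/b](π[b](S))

Subexpression sizes:
  S → 5
  π[b](S) → 5
  ρ[h/b](π[b](S)) → 5

|E| = 5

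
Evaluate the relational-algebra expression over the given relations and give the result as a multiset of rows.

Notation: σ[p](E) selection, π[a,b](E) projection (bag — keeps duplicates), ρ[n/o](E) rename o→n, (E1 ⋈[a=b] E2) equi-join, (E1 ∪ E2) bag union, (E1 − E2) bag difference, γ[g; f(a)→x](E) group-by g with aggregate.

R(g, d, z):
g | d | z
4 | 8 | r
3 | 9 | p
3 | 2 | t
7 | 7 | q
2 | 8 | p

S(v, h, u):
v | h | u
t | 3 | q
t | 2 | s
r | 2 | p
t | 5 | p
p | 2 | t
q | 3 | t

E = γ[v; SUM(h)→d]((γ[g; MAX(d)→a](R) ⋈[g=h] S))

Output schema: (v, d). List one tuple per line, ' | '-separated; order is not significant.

Stepwise |·|:
  R → 5
  γ[g; MAX(d)→a](R) → 4
  S → 6
  (γ[g; MAX(d)→a](R) ⋈[g=h] S) → 5
  γ[v; SUM(h)→d]((γ[g; MAX(d)→a](R) ⋈[g=h] S)) → 4

== RESULT ==
v | d
p | 2
q | 3
r | 2
t | 5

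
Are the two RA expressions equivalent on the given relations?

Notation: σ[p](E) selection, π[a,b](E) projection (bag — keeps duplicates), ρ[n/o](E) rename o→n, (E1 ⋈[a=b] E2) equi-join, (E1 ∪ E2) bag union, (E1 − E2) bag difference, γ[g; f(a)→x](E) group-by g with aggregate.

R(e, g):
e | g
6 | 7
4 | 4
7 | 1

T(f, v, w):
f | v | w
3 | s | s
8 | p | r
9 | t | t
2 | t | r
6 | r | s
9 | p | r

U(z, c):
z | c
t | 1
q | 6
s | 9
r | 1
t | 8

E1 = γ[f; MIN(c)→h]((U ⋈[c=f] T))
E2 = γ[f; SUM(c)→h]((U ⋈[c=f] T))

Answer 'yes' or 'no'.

E1 stepwise |·|:
  U → 5
  T → 6
  (U ⋈[c=f] T) → 4
  γ[f; MIN(c)→h]((U ⋈[c=f] T)) → 3
E2 stepwise |·|:
  U → 5
  T → 6
  (U ⋈[c=f] T) → 4
  γ[f; SUM(c)→h]((U ⋈[c=f] T)) → 3

E1 result:
f | h
6 | 6
8 | 8
9 | 9
E2 result:
f | h
6 | 6
8 | 8
9 | 18
Witness: (9, 18) appears 0× in E1 but 1× in E2.

no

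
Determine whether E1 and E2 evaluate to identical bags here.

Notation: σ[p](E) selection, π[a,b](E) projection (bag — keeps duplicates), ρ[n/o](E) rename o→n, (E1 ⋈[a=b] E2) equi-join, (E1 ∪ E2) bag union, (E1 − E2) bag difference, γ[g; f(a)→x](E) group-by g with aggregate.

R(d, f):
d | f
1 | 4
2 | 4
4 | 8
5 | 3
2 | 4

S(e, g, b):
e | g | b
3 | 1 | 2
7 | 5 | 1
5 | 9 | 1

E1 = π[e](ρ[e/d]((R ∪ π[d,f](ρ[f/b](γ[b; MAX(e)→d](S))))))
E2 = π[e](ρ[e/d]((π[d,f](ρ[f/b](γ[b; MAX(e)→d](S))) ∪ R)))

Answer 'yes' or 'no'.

E1 row counts bottom-up:
  R → 5
  S → 3
  γ[b; MAX(e)→d](S) → 2
  ρ[f/b](γ[b; MAX(e)→d](S)) → 2
  π[d,f](ρ[f/b](γ[b; MAX(e)→d](S))) → 2
  (R ∪ π[d,f](ρ[f/b](γ[b; MAX(e)→d](S)))) → 7
  ρ[e/d]((R ∪ π[d,f](ρ[f/b](γ[b; MAX(e)→d](S))))) → 7
  π[e](ρ[e/d]((R ∪ π[d,f](ρ[f/b](γ[b; MAX(e)→d](S)))))) → 7
E2 row counts bottom-up:
  S → 3
  γ[b; MAX(e)→d](S) → 2
  ρ[f/b](γ[b; MAX(e)→d](S)) → 2
  π[d,f](ρ[f/b](γ[b; MAX(e)→d](S))) → 2
  R → 5
  (π[d,f](ρ[f/b](γ[b; MAX(e)→d](S))) ∪ R) → 7
  ρ[e/d]((π[d,f](ρ[f/b](γ[b; MAX(e)→d](S))) ∪ R)) → 7
  π[e](ρ[e/d]((π[d,f](ρ[f/b](γ[b; MAX(e)→d](S))) ∪ R))) → 7

E1 and E2 produce the same multiset:
e
1
2
2
3
4
5
7

yes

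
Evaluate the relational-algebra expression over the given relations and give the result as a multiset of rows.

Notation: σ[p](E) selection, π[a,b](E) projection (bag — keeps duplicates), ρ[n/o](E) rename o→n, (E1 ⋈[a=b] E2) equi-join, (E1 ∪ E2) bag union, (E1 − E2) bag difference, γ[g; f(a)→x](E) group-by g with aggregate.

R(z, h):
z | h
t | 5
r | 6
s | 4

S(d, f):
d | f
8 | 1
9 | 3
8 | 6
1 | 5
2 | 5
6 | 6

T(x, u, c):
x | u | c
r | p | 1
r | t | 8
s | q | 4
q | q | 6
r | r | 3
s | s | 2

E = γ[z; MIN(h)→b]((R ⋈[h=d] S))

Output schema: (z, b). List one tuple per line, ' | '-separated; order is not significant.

Row counts bottom-up:
  R → 3
  S → 6
  (R ⋈[h=d] S) → 1
  γ[z; MIN(h)→b]((R ⋈[h=d] S)) → 1

== RESULT ==
z | b
r | 6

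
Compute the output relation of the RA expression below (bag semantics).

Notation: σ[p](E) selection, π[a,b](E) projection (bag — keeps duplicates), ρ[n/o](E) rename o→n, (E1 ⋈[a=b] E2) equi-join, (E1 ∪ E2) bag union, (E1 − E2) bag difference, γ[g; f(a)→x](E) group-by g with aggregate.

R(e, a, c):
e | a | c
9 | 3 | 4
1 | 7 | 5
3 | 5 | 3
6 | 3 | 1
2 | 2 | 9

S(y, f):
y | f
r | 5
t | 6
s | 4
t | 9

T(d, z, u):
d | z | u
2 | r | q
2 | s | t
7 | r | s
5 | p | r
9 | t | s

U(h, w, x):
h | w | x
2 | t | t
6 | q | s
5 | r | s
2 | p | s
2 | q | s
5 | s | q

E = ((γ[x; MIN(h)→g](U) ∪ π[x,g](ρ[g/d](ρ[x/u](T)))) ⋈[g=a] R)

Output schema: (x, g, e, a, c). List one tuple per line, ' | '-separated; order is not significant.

Per-node cardinality:
  U → 6
  γ[x; MIN(h)→g](U) → 3
  T → 5
  ρ[x/u](T) → 5
  ρ[g/d](ρ[x/u](T)) → 5
  π[x,g](ρ[g/d](ρ[x/u](T))) → 5
  (γ[x; MIN(h)→g](U) ∪ π[x,g](ρ[g/d](ρ[x/u](T)))) → 8
  R → 5
  ((γ[x; MIN(h)→g](U) ∪ π[x,g](ρ[g/d](ρ[x/u](T)))) ⋈[g=a] R) → 7

== RESULT ==
x | g | e | a | c
q | 2 | 2 | 2 | 9
q | 5 | 3 | 5 | 3
r | 5 | 3 | 5 | 3
s | 2 | 2 | 2 | 9
s | 7 | 1 | 7 | 5
t | 2 | 2 | 2 | 9
t | 2 | 2 | 2 | 9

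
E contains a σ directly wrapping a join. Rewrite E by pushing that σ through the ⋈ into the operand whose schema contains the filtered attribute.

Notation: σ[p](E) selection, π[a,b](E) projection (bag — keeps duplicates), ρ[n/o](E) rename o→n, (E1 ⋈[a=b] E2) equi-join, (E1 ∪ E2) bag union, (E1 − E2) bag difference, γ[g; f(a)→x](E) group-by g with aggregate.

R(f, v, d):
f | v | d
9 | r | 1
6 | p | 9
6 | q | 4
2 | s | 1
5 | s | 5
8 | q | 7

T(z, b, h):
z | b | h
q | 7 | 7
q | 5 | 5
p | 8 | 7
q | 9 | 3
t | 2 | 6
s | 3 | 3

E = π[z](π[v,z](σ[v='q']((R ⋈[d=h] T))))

σ filters on v, owned by the left side.
E' = π[z](π[v,z]((σ[v='q'](R) ⋈[d=h] T)))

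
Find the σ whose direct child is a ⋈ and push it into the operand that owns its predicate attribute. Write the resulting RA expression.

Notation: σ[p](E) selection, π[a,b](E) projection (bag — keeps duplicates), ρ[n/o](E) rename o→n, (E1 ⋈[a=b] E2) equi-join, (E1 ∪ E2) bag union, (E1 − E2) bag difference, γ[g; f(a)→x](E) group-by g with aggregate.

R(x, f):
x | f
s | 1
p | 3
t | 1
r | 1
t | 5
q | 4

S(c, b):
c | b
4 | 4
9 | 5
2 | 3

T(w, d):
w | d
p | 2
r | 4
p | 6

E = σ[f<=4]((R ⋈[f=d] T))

σ filters on f, owned by the left side.
E' = (σ[f<=4](R) ⋈[f=d] T)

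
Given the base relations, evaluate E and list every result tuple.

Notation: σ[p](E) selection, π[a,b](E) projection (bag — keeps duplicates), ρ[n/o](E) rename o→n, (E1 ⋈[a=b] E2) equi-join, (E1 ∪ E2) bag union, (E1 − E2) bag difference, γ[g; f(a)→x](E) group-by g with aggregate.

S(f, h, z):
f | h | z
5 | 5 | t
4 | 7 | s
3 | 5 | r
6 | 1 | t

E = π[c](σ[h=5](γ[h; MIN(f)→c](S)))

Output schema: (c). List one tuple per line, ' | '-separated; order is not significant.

Stepwise |·|:
  S → 4
  γ[h; MIN(f)→c](S) → 3
  σ[h=5](γ[h; MIN(f)→c](S)) → 1
  π[c](σ[h=5](γ[h; MIN(f)→c](S))) → 1

== RESULT ==
c
3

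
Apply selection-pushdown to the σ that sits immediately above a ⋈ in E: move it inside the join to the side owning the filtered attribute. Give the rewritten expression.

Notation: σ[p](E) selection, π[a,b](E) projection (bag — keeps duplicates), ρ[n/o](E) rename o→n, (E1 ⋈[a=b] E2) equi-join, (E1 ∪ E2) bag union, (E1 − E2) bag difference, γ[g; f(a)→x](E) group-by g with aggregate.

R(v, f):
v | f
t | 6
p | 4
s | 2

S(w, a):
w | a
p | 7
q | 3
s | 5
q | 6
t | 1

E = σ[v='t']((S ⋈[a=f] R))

σ filters on v, owned by the right side.
E' = (S ⋈[a=f] σ[v='t'](R))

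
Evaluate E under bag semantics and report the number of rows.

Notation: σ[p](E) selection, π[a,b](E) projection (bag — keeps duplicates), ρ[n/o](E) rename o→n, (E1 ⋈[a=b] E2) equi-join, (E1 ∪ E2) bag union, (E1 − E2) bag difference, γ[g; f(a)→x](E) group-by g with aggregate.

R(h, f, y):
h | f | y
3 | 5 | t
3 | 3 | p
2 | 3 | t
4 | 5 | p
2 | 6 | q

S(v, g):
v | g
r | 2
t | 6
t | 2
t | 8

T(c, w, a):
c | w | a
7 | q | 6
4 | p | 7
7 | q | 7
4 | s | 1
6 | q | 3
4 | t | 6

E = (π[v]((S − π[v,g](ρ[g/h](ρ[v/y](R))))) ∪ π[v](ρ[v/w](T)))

Row counts bottom-up:
  S → 4
  R → 5
  ρ[v/y](R) → 5
  ρ[g/h](ρ[v/y](R)) → 5
  π[v,g](ρ[g/h](ρ[v/y](R))) → 5
  (S − π[v,g](ρ[g/h](ρ[v/y](R)))) → 3
  π[v]((S − π[v,g](ρ[g/h](ρ[v/y](R))))) → 3
  T → 6
  ρ[v/w](T) → 6
  π[v](ρ[v/w](T)) → 6
  (π[v]((S − π[v,g](ρ[g/h](ρ[v/y](R))))) ∪ π[v](ρ[v/w](T))) → 9

|E| = 9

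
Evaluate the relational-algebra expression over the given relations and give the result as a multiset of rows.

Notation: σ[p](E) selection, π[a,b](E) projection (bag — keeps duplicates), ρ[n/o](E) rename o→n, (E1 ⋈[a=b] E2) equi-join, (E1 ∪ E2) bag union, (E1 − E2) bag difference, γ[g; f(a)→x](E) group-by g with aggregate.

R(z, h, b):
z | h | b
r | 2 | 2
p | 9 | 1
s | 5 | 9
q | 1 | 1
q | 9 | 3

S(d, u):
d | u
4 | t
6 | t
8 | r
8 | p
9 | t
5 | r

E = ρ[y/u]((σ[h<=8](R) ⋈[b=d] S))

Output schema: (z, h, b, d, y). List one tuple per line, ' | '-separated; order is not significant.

Subexpression sizes:
  R → 5
  σ[h<=8](R) → 3
  S → 6
  (σ[h<=8](R) ⋈[b=d] S) → 1
  ρ[y/u]((σ[h<=8](R) ⋈[b=d] S)) → 1

== RESULT ==
z | h | b | d | y
s | 5 | 9 | 9 | t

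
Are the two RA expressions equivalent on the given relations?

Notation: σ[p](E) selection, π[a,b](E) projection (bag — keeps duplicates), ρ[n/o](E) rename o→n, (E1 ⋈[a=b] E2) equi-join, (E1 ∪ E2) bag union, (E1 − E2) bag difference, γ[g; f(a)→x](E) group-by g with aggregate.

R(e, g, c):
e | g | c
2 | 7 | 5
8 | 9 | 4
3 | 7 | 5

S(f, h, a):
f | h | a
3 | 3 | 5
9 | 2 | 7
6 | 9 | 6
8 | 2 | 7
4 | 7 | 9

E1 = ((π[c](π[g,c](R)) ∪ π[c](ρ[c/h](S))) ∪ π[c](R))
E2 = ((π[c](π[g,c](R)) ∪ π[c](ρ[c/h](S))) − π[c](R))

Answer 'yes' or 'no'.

E1 subexpression sizes:
  R → 3
  π[g,c](R) → 3
  π[c](π[g,c](R)) → 3
  S → 5
  ρ[c/h](S) → 5
  π[c](ρ[c/h](S)) → 5
  (π[c](π[g,c](R)) ∪ π[c](ρ[c/h](S))) → 8
  R → 3
  π[c](R) → 3
  ((π[c](π[g,c](R)) ∪ π[c](ρ[c/h](S))) ∪ π[c](R)) → 11
E2 subexpression sizes:
  R → 3
  π[g,c](R) → 3
  π[c](π[g,c](R)) → 3
  S → 5
  ρ[c/h](S) → 5
  π[c](ρ[c/h](S)) → 5
  (π[c](π[g,c](R)) ∪ π[c](ρ[c/h](S))) → 8
  R → 3
  π[c](R) → 3
  ((π[c](π[g,c](R)) ∪ π[c](ρ[c/h](S))) − π[c](R)) → 5

E1 result:
c
2
2
3
4
4
5
5
5
5
7
9
E2 result:
c
2
2
3
7
9
Witness: (5,) appears 4× in E1 but 0× in E2.

no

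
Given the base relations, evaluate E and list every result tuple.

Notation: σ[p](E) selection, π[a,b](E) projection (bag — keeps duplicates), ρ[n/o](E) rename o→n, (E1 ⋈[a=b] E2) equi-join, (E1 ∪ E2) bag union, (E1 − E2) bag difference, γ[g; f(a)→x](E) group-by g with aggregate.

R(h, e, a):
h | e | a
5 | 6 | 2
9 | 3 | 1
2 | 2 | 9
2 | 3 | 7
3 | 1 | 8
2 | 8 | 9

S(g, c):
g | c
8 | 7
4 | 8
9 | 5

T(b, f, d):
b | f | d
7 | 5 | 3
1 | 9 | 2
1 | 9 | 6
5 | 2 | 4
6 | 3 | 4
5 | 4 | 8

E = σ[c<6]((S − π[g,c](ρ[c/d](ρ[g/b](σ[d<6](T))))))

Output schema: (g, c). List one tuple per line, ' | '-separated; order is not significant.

Stepwise |·|:
  S → 3
  T → 6
  σ[d<6](T) → 4
  ρ[g/b](σ[d<6](T)) → 4
  ρ[c/d](ρ[g/b](σ[d<6](T))) → 4
  π[g,c](ρ[c/d](ρ[g/b](σ[d<6](T)))) → 4
  (S − π[g,c](ρ[c/d](ρ[g/b](σ[d<6](T))))) → 3
  σ[c<6]((S − π[g,c](ρ[c/d](ρ[g/b](σ[d<6](T)))))) → 1

== RESULT ==
g | c
9 | 5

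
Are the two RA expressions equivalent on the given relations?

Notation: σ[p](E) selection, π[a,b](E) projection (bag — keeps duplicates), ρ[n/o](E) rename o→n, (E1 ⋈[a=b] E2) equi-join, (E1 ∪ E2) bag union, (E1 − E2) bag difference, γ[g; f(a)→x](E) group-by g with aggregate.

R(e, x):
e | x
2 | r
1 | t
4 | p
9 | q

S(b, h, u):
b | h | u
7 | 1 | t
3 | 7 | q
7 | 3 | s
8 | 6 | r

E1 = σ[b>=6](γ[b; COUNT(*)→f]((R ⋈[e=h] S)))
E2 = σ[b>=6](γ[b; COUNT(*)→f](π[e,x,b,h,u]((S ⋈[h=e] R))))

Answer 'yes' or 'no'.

E1 subexpression sizes:
  R → 4
  S → 4
  (R ⋈[e=h] S) → 1
  γ[b; COUNT(*)→f]((R ⋈[e=h] S)) → 1
  σ[b>=6](γ[b; COUNT(*)→f]((R ⋈[e=h] S))) → 1
E2 subexpression sizes:
  S → 4
  R → 4
  (S ⋈[h=e] R) → 1
  π[e,x,b,h,u]((S ⋈[h=e] R)) → 1
  γ[b; COUNT(*)→f](π[e,x,b,h,u]((S ⋈[h=e] R))) → 1
  σ[b>=6](γ[b; COUNT(*)→f](π[e,x,b,h,u]((S ⋈[h=e] R)))) → 1

E1 and E2 produce the same multiset:
b | f
7 | 1

yes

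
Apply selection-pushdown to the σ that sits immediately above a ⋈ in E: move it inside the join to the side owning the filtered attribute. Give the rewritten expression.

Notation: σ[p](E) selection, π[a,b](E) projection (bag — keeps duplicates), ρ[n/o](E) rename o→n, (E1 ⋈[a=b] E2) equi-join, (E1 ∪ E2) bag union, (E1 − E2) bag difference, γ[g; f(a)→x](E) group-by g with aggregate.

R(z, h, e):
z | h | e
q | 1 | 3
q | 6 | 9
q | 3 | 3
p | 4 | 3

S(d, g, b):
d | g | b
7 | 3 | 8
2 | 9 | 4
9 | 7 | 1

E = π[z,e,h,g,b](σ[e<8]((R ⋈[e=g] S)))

σ filters on e, owned by the left side.
E' = π[z,e,h,g,b]((σ[e<8](R) ⋈[e=g] S))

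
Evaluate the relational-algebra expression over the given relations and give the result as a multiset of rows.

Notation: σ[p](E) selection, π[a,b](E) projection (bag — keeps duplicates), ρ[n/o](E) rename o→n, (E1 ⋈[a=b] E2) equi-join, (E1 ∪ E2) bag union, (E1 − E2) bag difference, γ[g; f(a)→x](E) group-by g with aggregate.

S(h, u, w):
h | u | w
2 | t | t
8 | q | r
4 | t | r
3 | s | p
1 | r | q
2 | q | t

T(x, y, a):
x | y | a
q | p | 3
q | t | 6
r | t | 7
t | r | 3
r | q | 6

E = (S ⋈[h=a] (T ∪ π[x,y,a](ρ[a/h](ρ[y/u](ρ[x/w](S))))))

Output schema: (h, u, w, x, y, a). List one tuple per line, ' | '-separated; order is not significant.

Stepwise |·|:
  S → 6
  T → 5
  S → 6
  ρ[x/w](S) → 6
  ρ[y/u](ρ[x/w](S)) → 6
  ρ[a/h](ρ[y/u](ρ[x/w](S))) → 6
  π[x,y,a](ρ[a/h](ρ[y/u](ρ[x/w](S)))) → 6
  (T ∪ π[x,y,a](ρ[a/h](ρ[y/u](ρ[x/w](S))))) → 11
  (S ⋈[h=a] (T ∪ π[x,y,a](ρ[a/h](ρ[y/u](ρ[x/w](S)))))) → 10

== RESULT ==
h | u | w | x | y | a
1 | r | q | q | r | 1
2 | q | t | t | q | 2
2 | q | t | t | t | 2
2 | t | t | t | q | 2
2 | t | t | t | t | 2
3 | s | p | p | s | 3
3 | s | p | q | p | 3
3 | s | p | t | r | 3
4 | t | r | r | t | 4
8 | q | r | r | q | 8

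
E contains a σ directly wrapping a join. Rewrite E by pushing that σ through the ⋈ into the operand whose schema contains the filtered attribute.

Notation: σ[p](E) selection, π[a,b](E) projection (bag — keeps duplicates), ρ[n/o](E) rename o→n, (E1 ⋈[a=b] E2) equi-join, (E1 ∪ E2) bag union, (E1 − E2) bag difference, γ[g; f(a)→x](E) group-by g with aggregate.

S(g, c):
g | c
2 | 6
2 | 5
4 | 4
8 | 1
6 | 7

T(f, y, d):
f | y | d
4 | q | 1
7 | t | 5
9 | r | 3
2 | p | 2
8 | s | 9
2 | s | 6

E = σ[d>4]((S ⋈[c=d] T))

σ filters on d, owned by the right side.
E' = (S ⋈[c=d] σ[d>4](T))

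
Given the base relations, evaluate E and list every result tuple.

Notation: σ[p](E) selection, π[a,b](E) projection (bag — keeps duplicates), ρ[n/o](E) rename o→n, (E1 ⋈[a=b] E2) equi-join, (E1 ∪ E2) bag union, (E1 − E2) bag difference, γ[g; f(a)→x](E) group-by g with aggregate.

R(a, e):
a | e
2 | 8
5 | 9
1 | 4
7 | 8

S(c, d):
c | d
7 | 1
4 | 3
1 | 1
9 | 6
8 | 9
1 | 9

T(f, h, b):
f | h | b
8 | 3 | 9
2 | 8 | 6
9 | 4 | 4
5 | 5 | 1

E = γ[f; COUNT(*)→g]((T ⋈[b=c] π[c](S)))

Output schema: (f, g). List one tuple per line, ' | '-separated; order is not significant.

Per-node cardinality:
  T → 4
  S → 6
  π[c](S) → 6
  (T ⋈[b=c] π[c](S)) → 4
  γ[f; COUNT(*)→g]((T ⋈[b=c] π[c](S))) → 3

== RESULT ==
f | g
5 | 2
8 | 1
9 | 1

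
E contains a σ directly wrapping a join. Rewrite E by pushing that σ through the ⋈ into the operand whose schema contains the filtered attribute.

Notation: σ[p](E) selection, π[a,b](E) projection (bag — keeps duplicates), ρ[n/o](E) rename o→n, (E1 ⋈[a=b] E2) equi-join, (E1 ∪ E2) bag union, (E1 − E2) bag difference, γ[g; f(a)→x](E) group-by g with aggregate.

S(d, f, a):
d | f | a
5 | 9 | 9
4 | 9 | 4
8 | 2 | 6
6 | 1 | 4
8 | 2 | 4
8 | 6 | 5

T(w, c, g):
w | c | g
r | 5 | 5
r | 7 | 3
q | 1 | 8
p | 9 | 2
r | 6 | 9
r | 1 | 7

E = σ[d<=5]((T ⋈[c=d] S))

σ filters on d, owned by the right side.
E' = (T ⋈[c=d] σ[d<=5](S))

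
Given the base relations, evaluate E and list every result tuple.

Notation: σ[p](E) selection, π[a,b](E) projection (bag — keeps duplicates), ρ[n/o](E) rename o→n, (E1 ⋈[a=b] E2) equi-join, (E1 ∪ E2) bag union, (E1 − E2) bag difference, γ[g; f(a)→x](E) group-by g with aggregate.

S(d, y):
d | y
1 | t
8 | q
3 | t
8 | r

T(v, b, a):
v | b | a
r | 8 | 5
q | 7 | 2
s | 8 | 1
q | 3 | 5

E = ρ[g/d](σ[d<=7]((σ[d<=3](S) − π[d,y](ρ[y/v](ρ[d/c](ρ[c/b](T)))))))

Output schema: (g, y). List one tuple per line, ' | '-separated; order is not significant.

Subexpression sizes:
  S → 4
  σ[d<=3](S) → 2
  T → 4
  ρ[c/b](T) → 4
  ρ[d/c](ρ[c/b](T)) → 4
  ρ[y/v](ρ[d/c](ρ[c/b](T))) → 4
  π[d,y](ρ[y/v](ρ[d/c](ρ[c/b](T)))) → 4
  (σ[d<=3](S) − π[d,y](ρ[y/v](ρ[d/c](ρ[c/b](T))))) → 2
  σ[d<=7]((σ[d<=3](S) − π[d,y](ρ[y/v](ρ[d/c](ρ[c/b](T)))))) → 2
  ρ[g/d](σ[d<=7]((σ[d<=3](S) − π[d,y](ρ[y/v](ρ[d/c](ρ[c/b](T))))))) → 2

== RESULT ==
g | y
1 | t
3 | t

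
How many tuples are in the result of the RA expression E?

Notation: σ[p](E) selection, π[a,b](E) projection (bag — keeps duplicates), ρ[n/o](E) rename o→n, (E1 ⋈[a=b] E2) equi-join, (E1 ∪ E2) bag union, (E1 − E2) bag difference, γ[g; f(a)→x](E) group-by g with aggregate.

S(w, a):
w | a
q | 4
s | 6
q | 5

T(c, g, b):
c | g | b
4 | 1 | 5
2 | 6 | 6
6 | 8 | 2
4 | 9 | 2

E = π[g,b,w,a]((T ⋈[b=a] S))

Per-node cardinality:
  T → 4
  S → 3
  (T ⋈[b=a] S) → 2
  π[g,b,w,a]((T ⋈[b=a] S)) → 2

|E| = 2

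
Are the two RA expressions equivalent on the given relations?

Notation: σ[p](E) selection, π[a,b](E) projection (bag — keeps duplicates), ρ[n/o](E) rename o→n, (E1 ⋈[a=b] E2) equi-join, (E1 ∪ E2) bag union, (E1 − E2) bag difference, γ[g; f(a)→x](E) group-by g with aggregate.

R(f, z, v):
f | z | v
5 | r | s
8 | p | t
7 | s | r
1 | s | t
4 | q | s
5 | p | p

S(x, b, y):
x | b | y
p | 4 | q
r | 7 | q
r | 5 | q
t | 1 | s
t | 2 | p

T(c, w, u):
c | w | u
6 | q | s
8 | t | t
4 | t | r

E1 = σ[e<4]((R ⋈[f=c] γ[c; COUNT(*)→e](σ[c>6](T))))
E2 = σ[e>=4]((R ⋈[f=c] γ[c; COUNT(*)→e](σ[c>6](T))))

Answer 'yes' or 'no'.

E1 stepwise |·|:
  R → 6
  T → 3
  σ[c>6](T) → 1
  γ[c; COUNT(*)→e](σ[c>6](T)) → 1
  (R ⋈[f=c] γ[c; COUNT(*)→e](σ[c>6](T))) → 1
  σ[e<4]((R ⋈[f=c] γ[c; COUNT(*)→e](σ[c>6](T)))) → 1
E2 stepwise |·|:
  R → 6
  T → 3
  σ[c>6](T) → 1
  γ[c; COUNT(*)→e](σ[c>6](T)) → 1
  (R ⋈[f=c] γ[c; COUNT(*)→e](σ[c>6](T))) → 1
  σ[e>=4]((R ⋈[f=c] γ[c; COUNT(*)→e](σ[c>6](T)))) → 0

E1 result:
f | z | v | c | e
8 | p | t | 8 | 1
E2 result:
f | z | v | c | e
(0 rows)
Witness: (8, 'p', 't', 8, 1) appears 1× in E1 but 0× in E2.

no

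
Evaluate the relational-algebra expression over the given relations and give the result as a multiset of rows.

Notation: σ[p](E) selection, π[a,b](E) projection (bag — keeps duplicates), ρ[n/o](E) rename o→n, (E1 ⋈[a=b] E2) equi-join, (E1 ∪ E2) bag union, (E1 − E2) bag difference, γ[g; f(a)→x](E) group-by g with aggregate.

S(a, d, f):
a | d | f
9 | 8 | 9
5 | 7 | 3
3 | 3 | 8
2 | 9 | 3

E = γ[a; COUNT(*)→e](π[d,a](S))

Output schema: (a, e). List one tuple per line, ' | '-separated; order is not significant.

Row counts bottom-up:
  S → 4
  π[d,a](S) → 4
  γ[a; COUNT(*)→e](π[d,a](S)) → 4

== RESULT ==
a | e
2 | 1
3 | 1
5 | 1
9 | 1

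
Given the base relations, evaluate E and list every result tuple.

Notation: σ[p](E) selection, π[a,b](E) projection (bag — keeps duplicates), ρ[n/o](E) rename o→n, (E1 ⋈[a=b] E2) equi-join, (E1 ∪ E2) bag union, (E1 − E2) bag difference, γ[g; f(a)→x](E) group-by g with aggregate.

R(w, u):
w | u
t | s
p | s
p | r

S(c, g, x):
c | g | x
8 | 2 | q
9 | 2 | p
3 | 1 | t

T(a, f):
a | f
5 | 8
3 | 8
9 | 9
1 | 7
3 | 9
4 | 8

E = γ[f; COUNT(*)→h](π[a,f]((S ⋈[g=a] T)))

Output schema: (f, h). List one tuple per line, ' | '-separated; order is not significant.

Per-node cardinality:
  S → 3
  T → 6
  (S ⋈[g=a] T) → 1
  π[a,f]((S ⋈[g=a] T)) → 1
  γ[f; COUNT(*)→h](π[a,f]((S ⋈[g=a] T))) → 1

== RESULT ==
f | h
7 | 1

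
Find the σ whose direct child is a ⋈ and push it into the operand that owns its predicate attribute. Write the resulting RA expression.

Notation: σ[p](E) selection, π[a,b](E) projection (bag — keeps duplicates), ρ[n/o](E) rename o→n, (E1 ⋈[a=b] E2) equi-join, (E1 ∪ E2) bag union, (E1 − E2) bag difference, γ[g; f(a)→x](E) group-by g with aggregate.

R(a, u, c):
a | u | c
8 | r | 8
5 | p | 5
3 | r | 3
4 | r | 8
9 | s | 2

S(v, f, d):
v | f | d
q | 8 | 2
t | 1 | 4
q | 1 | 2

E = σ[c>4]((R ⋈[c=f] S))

σ filters on c, owned by the left side.
E' = (σ[c>4](R) ⋈[c=f] S)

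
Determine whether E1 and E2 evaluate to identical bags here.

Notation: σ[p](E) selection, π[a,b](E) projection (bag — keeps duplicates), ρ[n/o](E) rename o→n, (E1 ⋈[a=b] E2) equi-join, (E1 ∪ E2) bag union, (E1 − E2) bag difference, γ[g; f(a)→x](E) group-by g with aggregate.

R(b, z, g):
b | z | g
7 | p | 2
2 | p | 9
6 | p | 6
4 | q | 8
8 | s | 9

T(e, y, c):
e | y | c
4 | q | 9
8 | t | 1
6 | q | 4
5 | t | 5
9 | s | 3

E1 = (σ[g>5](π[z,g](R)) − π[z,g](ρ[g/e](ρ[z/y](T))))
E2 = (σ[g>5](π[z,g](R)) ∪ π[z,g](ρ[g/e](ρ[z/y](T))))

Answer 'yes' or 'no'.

E1 subexpression sizes:
  R → 5
  π[z,g](R) → 5
  σ[g>5](π[z,g](R)) → 4
  T → 5
  ρ[z/y](T) → 5
  ρ[g/e](ρ[z/y](T)) → 5
  π[z,g](ρ[g/e](ρ[z/y](T))) → 5
  (σ[g>5](π[z,g](R)) − π[z,g](ρ[g/e](ρ[z/y](T)))) → 3
E2 subexpression sizes:
  R → 5
  π[z,g](R) → 5
  σ[g>5](π[z,g](R)) → 4
  T → 5
  ρ[z/y](T) → 5
  ρ[g/e](ρ[z/y](T)) → 5
  π[z,g](ρ[g/e](ρ[z/y](T))) → 5
  (σ[g>5](π[z,g](R)) ∪ π[z,g](ρ[g/e](ρ[z/y](T)))) → 9

E1 result:
z | g
p | 6
p | 9
q | 8
E2 result:
z | g
p | 6
p | 9
q | 4
q | 6
q | 8
s | 9
s | 9
t | 5
t | 8
Witness: ('s', 9) appears 0× in E1 but 2× in E2.

no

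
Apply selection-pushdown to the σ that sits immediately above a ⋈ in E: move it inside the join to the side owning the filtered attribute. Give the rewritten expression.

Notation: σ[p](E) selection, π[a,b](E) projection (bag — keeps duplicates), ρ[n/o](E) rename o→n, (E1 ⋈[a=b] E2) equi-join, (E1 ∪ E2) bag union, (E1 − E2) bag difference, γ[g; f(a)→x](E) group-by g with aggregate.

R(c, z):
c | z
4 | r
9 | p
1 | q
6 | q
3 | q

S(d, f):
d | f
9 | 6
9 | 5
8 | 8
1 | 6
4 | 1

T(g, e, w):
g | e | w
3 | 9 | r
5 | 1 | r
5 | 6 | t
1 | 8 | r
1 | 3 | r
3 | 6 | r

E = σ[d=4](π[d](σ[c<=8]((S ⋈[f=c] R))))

σ filters on c, owned by the right side.
E' = σ[d=4](π[d]((S ⋈[f=c] σ[c<=8](R))))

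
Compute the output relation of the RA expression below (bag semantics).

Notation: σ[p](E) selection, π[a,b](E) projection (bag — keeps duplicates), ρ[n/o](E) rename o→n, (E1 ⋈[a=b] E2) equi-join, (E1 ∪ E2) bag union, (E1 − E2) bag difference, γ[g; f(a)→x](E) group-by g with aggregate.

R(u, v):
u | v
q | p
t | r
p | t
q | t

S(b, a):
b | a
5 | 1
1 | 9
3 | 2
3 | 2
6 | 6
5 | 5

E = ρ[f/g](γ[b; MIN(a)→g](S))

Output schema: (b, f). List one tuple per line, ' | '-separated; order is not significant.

Per-node cardinality:
  S → 6
  γ[b; MIN(a)→g](S) → 4
  ρ[f/g](γ[b; MIN(a)→g](S)) → 4

== RESULT ==
b | f
1 | 9
3 | 2
5 | 1
6 | 6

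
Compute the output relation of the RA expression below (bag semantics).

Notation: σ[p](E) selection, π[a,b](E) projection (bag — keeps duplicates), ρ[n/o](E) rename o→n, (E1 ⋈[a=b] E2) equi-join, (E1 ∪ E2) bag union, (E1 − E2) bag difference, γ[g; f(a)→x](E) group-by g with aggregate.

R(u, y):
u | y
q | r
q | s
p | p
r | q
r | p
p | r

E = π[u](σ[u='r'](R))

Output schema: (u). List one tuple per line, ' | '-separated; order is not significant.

Per-node cardinality:
  R → 6
  σ[u='r'](R) → 2
  π[u](σ[u='r'](R)) → 2

== RESULT ==
u
r
r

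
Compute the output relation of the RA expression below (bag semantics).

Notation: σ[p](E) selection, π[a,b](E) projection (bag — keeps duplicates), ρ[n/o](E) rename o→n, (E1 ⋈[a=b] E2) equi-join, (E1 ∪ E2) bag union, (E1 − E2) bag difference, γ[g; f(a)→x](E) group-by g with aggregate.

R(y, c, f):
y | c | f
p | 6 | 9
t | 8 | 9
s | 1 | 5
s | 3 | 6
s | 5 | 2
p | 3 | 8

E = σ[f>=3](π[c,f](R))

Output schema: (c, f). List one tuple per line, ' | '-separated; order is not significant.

Row counts bottom-up:
  R → 6
  π[c,f](R) → 6
  σ[f>=3](π[c,f](R)) → 5

== RESULT ==
c | f
1 | 5
3 | 6
3 | 8
6 | 9
8 | 9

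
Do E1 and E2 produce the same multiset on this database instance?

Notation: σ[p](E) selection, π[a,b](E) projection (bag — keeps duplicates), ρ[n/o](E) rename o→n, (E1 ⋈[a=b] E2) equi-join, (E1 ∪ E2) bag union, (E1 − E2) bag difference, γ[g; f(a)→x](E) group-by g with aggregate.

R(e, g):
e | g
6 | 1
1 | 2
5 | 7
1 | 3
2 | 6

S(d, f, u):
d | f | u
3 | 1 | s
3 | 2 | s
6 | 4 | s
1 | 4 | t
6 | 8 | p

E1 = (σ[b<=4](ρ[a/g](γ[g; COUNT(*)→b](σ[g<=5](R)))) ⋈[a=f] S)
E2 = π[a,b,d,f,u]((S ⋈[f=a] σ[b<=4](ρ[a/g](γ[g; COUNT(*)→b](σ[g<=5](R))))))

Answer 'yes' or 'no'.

E1 subexpression sizes:
  R → 5
  σ[g<=5](R) → 3
  γ[g; COUNT(*)→b](σ[g<=5](R)) → 3
  ρ[a/g](γ[g; COUNT(*)→b](σ[g<=5](R))) → 3
  σ[b<=4](ρ[a/g](γ[g; COUNT(*)→b](σ[g<=5](R)))) → 3
  S → 5
  (σ[b<=4](ρ[a/g](γ[g; COUNT(*)→b](σ[g<=5](R)))) ⋈[a=f] S) → 2
E2 subexpression sizes:
  S → 5
  R → 5
  σ[g<=5](R) → 3
  γ[g; COUNT(*)→b](σ[g<=5](R)) → 3
  ρ[a/g](γ[g; COUNT(*)→b](σ[g<=5](R))) → 3
  σ[b<=4](ρ[a/g](γ[g; COUNT(*)→b](σ[g<=5](R)))) → 3
  (S ⋈[f=a] σ[b<=4](ρ[a/g](γ[g; COUNT(*)→b](σ[g<=5](R))))) → 2
  π[a,b,d,f,u]((S ⋈[f=a] σ[b<=4](ρ[a/g](γ[g; COUNT(*)→b](σ[g<=5](R)))))) → 2

E1 and E2 produce the same multiset:
a | b | d | f | u
1 | 1 | 3 | 1 | s
2 | 1 | 3 | 2 | s

yes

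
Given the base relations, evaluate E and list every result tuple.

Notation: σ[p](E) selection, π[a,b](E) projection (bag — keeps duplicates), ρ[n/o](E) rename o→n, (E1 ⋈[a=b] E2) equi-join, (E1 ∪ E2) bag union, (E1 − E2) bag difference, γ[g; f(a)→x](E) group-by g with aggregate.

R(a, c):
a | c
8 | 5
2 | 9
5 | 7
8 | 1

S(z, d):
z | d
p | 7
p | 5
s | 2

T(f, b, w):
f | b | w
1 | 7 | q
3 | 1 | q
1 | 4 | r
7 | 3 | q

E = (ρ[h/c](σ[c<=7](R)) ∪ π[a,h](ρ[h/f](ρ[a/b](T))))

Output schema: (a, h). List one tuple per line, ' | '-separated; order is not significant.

Per-node cardinality:
  R → 4
  σ[c<=7](R) → 3
  ρ[h/c](σ[c<=7](R)) → 3
  T → 4
  ρ[a/b](T) → 4
  ρ[h/f](ρ[a/b](T)) → 4
  π[a,h](ρ[h/f](ρ[a/b](T))) → 4
  (ρ[h/c](σ[c<=7](R)) ∪ π[a,h](ρ[h/f](ρ[a/b](T)))) → 7

== RESULT ==
a | h
1 | 3
3 | 7
4 | 1
5 | 7
7 | 1
8 | 1
8 | 5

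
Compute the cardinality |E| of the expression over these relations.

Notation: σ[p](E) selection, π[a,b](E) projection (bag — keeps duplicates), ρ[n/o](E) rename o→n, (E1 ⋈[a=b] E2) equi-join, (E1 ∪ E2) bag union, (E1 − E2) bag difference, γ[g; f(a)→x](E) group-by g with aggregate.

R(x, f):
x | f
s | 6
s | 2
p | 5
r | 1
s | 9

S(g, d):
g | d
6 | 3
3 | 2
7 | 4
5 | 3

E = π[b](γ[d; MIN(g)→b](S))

Subexpression sizes:
  S → 4
  γ[d; MIN(g)→b](S) → 3
  π[b](γ[d; MIN(g)→b](S)) → 3

|E| = 3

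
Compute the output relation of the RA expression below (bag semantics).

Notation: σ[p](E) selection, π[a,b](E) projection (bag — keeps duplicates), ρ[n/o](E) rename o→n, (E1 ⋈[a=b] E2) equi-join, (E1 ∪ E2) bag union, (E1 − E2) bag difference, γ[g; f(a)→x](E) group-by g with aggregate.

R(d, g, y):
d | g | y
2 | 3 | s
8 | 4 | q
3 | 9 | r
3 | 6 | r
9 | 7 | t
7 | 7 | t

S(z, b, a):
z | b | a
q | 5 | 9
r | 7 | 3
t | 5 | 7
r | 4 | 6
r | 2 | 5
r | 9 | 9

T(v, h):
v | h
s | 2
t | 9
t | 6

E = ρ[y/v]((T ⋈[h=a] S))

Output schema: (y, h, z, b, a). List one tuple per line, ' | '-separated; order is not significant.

Per-node cardinality:
  T → 3
  S → 6
  (T ⋈[h=a] S) → 3
  ρ[y/v]((T ⋈[h=a] S)) → 3

== RESULT ==
y | h | z | b | a
t | 6 | r | 4 | 6
t | 9 | q | 5 | 9
t | 9 | r | 9 | 9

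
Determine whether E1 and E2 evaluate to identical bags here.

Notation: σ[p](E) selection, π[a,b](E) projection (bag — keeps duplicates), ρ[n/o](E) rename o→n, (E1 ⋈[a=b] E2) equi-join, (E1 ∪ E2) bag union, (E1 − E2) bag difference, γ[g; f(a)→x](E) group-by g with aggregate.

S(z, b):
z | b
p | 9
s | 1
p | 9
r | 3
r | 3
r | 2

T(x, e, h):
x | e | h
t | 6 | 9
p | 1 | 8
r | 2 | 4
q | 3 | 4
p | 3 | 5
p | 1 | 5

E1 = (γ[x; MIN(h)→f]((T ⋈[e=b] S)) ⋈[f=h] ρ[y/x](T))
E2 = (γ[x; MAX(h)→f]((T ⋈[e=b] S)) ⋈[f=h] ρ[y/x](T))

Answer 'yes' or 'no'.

E1 per-node cardinality:
  T → 6
  S → 6
  (T ⋈[e=b] S) → 7
  γ[x; MIN(h)→f]((T ⋈[e=b] S)) → 3
  T → 6
  ρ[y/x](T) → 6
  (γ[x; MIN(h)→f]((T ⋈[e=b] S)) ⋈[f=h] ρ[y/x](T)) → 6
E2 per-node cardinality:
  T → 6
  S → 6
  (T ⋈[e=b] S) → 7
  γ[x; MAX(h)→f]((T ⋈[e=b] S)) → 3
  T → 6
  ρ[y/x](T) → 6
  (γ[x; MAX(h)→f]((T ⋈[e=b] S)) ⋈[f=h] ρ[y/x](T)) → 5

E1 result:
x | f | y | e | h
p | 5 | p | 1 | 5
p | 5 | p | 3 | 5
q | 4 | q | 3 | 4
q | 4 | r | 2 | 4
r | 4 | q | 3 | 4
r | 4 | r | 2 | 4
E2 result:
x | f | y | e | h
p | 8 | p | 1 | 8
q | 4 | q | 3 | 4
q | 4 | r | 2 | 4
r | 4 | q | 3 | 4
r | 4 | r | 2 | 4
Witness: ('p', 5, 'p', 1, 5) appears 1× in E1 but 0× in E2.

no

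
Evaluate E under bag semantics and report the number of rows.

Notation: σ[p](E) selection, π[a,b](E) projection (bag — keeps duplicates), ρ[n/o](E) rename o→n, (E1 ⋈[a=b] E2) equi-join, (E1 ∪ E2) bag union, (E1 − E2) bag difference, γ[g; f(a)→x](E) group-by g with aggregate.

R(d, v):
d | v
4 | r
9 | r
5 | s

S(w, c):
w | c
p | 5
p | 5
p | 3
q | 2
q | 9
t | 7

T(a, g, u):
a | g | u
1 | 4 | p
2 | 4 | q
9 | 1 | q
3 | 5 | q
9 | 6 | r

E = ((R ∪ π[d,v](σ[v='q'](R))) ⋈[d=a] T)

Row counts bottom-up:
  R → 3
  R → 3
  σ[v='q'](R) → 0
  π[d,v](σ[v='q'](R)) → 0
  (R ∪ π[d,v](σ[v='q'](R))) → 3
  T → 5
  ((R ∪ π[d,v](σ[v='q'](R))) ⋈[d=a] T) → 2

|E| = 2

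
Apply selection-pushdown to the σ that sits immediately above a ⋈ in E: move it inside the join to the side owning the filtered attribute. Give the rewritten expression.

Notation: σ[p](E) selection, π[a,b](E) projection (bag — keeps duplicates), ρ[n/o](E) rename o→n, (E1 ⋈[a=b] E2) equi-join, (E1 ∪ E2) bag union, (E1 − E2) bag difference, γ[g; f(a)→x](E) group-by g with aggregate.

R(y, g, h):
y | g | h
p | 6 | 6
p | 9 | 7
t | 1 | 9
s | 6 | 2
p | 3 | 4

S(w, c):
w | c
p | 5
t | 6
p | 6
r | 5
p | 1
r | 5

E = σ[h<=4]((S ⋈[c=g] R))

σ filters on h, owned by the right side.
E' = (S ⋈[c=g] σ[h<=4](R))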